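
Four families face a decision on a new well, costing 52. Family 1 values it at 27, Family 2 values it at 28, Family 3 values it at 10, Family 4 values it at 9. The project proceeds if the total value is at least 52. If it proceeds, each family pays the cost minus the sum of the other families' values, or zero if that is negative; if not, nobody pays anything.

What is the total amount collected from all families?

11

Total value 74 ≥ cost 52, so it is built.
Family 1: others sum to 47; max(0, 52 - 47) = 5.
Family 2: others sum to 46; max(0, 52 - 46) = 6.
Family 3: others sum to 64; max(0, 52 - 64) = 0.
Family 4: others sum to 65; max(0, 52 - 65) = 0.
Total collected = 5 + 6 + 0 + 0 = 11.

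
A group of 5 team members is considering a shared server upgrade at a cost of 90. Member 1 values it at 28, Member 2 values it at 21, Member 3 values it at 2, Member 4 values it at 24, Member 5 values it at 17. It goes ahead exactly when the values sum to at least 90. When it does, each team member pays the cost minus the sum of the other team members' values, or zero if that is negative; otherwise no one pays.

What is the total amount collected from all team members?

82

Total value 92 ≥ cost 90, so it is built.
Member 1: others sum to 64; max(0, 90 - 64) = 26.
Member 2: others sum to 71; max(0, 90 - 71) = 19.
Member 3: others sum to 90; max(0, 90 - 90) = 0.
Member 4: others sum to 68; max(0, 90 - 68) = 22.
Member 5: others sum to 75; max(0, 90 - 75) = 15.
Total collected = 26 + 19 + 0 + 22 + 15 = 82.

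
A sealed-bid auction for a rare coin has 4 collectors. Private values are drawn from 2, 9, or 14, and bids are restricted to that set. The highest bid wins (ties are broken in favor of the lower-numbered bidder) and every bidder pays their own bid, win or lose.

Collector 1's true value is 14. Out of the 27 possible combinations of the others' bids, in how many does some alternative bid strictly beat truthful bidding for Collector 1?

8

Others bid (2, 2, 2): truth gives 0; bid 2 gives 12 > 0. Violating.
Others bid (2, 2, 9): truth gives 0; bid 9 gives 5 > 0. Violating.
Others bid (2, 9, 2): truth gives 0; bid 9 gives 5 > 0. Violating.
Others bid (2, 9, 9): truth gives 0; bid 9 gives 5 > 0. Violating.
Others bid (2, 2, 14): truth gives 0; no alternative beats it.
Others bid (2, 9, 14): truth gives 0; no alternative beats it.
(Checking all 27 profiles: 8 have a profitable deviation, 19 do not.)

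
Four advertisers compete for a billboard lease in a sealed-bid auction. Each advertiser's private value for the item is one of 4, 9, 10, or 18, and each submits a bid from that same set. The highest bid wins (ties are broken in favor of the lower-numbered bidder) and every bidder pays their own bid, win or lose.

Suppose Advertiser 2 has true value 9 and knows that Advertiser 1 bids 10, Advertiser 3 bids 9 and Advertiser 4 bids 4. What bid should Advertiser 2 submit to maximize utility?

4

Bid 4: loses but pays 4, utility -4.
Bid 9: loses but pays 9, utility -9.
Bid 10: loses but pays 10, utility -10.
Bid 18: wins, pays 18, utility 9 - 18 = -9.
The best choice is 4 with utility -4.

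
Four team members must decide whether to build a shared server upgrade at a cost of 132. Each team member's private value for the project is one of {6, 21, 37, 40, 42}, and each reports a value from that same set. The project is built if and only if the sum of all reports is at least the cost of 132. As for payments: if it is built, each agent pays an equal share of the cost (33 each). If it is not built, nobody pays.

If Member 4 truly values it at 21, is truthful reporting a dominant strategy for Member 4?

Consider the case where Member 1 reports 37, Member 2 reports 37 and Member 3 reports 37.
Truthful report 21: project built, pays 33, utility 21 - 33 = -12.
Report 6 instead: project not built, utility 0.
Since 0 > -12, reporting 6 is strictly better here, so truthful reporting is not dominant.

No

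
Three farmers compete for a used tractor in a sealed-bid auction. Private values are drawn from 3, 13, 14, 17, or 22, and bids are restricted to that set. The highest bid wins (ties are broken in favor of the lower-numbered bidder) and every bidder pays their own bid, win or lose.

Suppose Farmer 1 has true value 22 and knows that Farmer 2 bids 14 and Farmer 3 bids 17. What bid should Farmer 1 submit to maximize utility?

17

Bid 3: loses but pays 3, utility -3.
Bid 13: loses but pays 13, utility -13.
Bid 14: loses but pays 14, utility -14.
Bid 17: wins, pays 17, utility 22 - 17 = 5.
Bid 22: wins, pays 22, utility 22 - 22 = 0.
The best choice is 17 with utility 5.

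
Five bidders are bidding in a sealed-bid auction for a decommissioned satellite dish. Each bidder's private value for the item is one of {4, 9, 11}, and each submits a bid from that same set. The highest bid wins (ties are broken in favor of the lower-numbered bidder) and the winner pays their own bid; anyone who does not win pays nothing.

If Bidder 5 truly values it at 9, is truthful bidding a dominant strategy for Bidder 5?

Check each profile of the others' bids and compare truth against every alternative bid.
Others bid (4, 4, 4, 4): truth gives 0, best alternative gives 0.
Others bid (4, 4, 4, 9): truth gives 0, best alternative gives 0.
Others bid (4, 4, 4, 11): truth gives 0, best alternative gives 0.
Others bid (4, 4, 9, 4): truth gives 0, best alternative gives 0.
Others bid (4, 4, 9, 9): truth gives 0, best alternative gives 0.
Others bid (4, 4, 9, 11): truth gives 0, best alternative gives 0.
(Remaining 75 profiles checked similarly; truth is weakly best in each.)
In every case the truthful bid is at least as good as any alternative, so it is a dominant strategy.

Yes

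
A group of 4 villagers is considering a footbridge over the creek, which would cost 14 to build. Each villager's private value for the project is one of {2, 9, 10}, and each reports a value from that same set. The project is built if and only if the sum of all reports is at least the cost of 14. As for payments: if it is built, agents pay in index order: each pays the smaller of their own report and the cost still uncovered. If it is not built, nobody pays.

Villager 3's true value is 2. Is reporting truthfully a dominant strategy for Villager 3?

Check each profile of the others' reports and compare truth against every alternative report.
Others report (2, 2, 2): truth gives 0, best alternative gives -7.
Others report (2, 2, 9): truth gives 0, best alternative gives -7.
Others report (2, 2, 10): truth gives 0, best alternative gives -7.
Others report (2, 9, 2): truth gives 0, best alternative gives -1.
Others report (2, 9, 9): truth gives 0, best alternative gives -1.
Others report (2, 9, 10): truth gives 0, best alternative gives -1.
(Remaining 21 profiles checked similarly; truth is weakly best in each.)
In every case the truthful report is at least as good as any alternative, so it is a dominant strategy.

Yes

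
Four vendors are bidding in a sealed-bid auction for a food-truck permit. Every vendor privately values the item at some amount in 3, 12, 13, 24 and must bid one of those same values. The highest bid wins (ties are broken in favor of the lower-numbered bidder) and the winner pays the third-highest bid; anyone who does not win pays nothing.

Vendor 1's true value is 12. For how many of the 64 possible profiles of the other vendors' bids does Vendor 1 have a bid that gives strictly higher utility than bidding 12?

6

Others bid (3, 3, 13): truth gives 0; bid 13 gives 9 > 0. Violating.
Others bid (3, 3, 24): truth gives 0; bid 24 gives 9 > 0. Violating.
Others bid (3, 13, 3): truth gives 0; bid 13 gives 9 > 0. Violating.
Others bid (3, 24, 3): truth gives 0; bid 24 gives 9 > 0. Violating.
Others bid (3, 3, 3): truth gives 9; no alternative beats it.
Others bid (3, 3, 12): truth gives 9; no alternative beats it.
(Checking all 64 profiles: 6 have a profitable deviation, 58 do not.)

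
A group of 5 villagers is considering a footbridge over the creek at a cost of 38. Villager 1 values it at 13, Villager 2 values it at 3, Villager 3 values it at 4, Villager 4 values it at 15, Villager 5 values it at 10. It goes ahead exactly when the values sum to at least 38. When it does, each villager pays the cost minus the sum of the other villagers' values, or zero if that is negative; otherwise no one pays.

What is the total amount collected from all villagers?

17

Total value 45 ≥ cost 38, so it is built.
Villager 1: others sum to 32; max(0, 38 - 32) = 6.
Villager 2: others sum to 42; max(0, 38 - 42) = 0.
Villager 3: others sum to 41; max(0, 38 - 41) = 0.
Villager 4: others sum to 30; max(0, 38 - 30) = 8.
Villager 5: others sum to 35; max(0, 38 - 35) = 3.
Total collected = 6 + 0 + 0 + 8 + 3 = 17.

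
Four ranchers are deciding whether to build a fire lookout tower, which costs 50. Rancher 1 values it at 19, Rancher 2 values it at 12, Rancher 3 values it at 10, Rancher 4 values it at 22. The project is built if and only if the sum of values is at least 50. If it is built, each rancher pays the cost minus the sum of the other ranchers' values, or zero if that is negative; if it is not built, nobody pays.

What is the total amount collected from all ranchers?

Total value 63 ≥ cost 50, so it is built.
Rancher 1: others sum to 44; max(0, 50 - 44) = 6.
Rancher 2: others sum to 51; max(0, 50 - 51) = 0.
Rancher 3: others sum to 53; max(0, 50 - 53) = 0.
Rancher 4: others sum to 41; max(0, 50 - 41) = 9.
Total collected = 6 + 0 + 0 + 9 = 15.

15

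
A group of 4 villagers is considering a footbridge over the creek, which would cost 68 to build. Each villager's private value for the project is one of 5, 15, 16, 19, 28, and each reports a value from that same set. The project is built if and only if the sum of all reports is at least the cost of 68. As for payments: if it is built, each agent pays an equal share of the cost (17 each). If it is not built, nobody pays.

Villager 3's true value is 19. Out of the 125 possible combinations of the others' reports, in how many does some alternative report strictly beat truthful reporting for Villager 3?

23

Others report (5, 15, 28): truth gives 0; report 28 gives 2 > 0. Violating.
Others report (5, 16, 19): truth gives 0; report 28 gives 2 > 0. Violating.
Others report (5, 19, 16): truth gives 0; report 28 gives 2 > 0. Violating.
Others report (5, 19, 19): truth gives 0; report 28 gives 2 > 0. Violating.
Others report (5, 5, 5): truth gives 0; no alternative beats it.
Others report (5, 5, 15): truth gives 0; no alternative beats it.
(Checking all 125 profiles: 23 have a profitable deviation, 102 do not.)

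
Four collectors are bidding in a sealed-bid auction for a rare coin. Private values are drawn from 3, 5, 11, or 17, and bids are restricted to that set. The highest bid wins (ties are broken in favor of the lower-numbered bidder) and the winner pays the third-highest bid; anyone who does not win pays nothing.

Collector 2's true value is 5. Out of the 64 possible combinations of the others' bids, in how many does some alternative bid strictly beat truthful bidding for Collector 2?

Others bid (3, 3, 11): truth gives 0; bid 11 gives 2 > 0. Violating.
Others bid (3, 3, 17): truth gives 0; bid 17 gives 2 > 0. Violating.
Others bid (3, 11, 3): truth gives 0; bid 11 gives 2 > 0. Violating.
Others bid (3, 17, 3): truth gives 0; bid 17 gives 2 > 0. Violating.
Others bid (3, 3, 3): truth gives 2; no alternative beats it.
Others bid (3, 3, 5): truth gives 2; no alternative beats it.
(Checking all 64 profiles: 6 have a profitable deviation, 58 do not.)

6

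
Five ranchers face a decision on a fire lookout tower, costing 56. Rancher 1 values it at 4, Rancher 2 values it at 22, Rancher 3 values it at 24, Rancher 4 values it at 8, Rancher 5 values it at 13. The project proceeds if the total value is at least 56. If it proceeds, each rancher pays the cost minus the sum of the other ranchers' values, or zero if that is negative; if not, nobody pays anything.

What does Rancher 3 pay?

9

Total value 71 ≥ cost 56, so the project is built.
The other ranchers' values sum to 47.
Cost minus that sum is 56 - 47 = 9.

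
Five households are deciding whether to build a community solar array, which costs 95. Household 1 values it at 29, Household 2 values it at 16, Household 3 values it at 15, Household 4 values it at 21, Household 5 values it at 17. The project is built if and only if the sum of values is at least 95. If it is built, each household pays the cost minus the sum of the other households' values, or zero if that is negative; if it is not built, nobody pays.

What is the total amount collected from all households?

Total value 98 ≥ cost 95, so it is built.
Household 1: others sum to 69; max(0, 95 - 69) = 26.
Household 2: others sum to 82; max(0, 95 - 82) = 13.
Household 3: others sum to 83; max(0, 95 - 83) = 12.
Household 4: others sum to 77; max(0, 95 - 77) = 18.
Household 5: others sum to 81; max(0, 95 - 81) = 14.
Total collected = 26 + 13 + 12 + 18 + 14 = 83.

83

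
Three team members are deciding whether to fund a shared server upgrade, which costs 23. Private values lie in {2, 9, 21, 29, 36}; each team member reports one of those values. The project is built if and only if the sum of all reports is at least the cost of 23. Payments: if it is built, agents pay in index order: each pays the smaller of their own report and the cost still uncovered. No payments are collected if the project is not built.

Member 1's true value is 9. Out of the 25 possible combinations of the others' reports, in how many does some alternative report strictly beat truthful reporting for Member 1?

Others report (2, 21): truth gives 0; report 2 gives 7 > 0. Violating.
Others report (2, 29): truth gives 0; report 2 gives 7 > 0. Violating.
Others report (2, 36): truth gives 0; report 2 gives 7 > 0. Violating.
Others report (9, 21): truth gives 0; report 2 gives 7 > 0. Violating.
Others report (2, 2): truth gives 0; no alternative beats it.
Others report (2, 9): truth gives 0; no alternative beats it.
(Checking all 25 profiles: 21 have a profitable deviation, 4 do not.)

21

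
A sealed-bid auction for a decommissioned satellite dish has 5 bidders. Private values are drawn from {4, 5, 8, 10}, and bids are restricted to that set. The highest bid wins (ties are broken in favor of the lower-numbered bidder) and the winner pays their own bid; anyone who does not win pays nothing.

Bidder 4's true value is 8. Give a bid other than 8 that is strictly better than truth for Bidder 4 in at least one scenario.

5

Suppose Bidder 1 bids 4, Bidder 2 bids 4, Bidder 3 bids 4 and Bidder 5 bids 4.
Bid 8: wins, pays 8, utility 8 - 8 = 0.
Bid 5: wins, pays 5, utility 8 - 5 = 3.
So bidding 5 beats truth here (3 > 0).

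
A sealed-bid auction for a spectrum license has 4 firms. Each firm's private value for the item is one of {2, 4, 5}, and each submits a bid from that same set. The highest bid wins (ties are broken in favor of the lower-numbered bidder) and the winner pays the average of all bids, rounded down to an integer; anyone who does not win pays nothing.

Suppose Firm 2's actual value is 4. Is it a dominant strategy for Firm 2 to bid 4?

Consider the case where Firm 1 bids 2, Firm 3 bids 2 and Firm 4 bids 5.
Truthful bid 4: loses, pays 0, utility 0.
Bid 5 instead: wins, pays 3, utility 4 - 3 = 1.
Since 1 > 0, bidding 5 is strictly better here, so truthful bidding is not dominant.

No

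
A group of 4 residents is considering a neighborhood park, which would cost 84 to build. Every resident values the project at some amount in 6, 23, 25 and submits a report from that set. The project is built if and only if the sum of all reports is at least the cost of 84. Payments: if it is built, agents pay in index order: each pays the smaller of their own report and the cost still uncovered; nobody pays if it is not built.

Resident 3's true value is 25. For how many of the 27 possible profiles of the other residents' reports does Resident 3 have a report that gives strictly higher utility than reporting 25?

8

Others report (23, 23, 23): truth gives 0; report 23 gives 2 > 0. Violating.
Others report (23, 23, 25): truth gives 0; report 23 gives 2 > 0. Violating.
Others report (23, 25, 23): truth gives 0; report 23 gives 2 > 0. Violating.
Others report (23, 25, 25): truth gives 0; report 23 gives 2 > 0. Violating.
Others report (6, 6, 6): truth gives 0; no alternative beats it.
Others report (6, 6, 23): truth gives 0; no alternative beats it.
(Checking all 27 profiles: 8 have a profitable deviation, 19 do not.)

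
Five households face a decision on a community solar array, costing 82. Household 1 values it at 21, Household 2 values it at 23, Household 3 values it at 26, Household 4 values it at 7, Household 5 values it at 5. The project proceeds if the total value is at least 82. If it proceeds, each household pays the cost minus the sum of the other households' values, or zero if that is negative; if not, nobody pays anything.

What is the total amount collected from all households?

Total value 82 ≥ cost 82, so it is built.
Household 1: others sum to 61; max(0, 82 - 61) = 21.
Household 2: others sum to 59; max(0, 82 - 59) = 23.
Household 3: others sum to 56; max(0, 82 - 56) = 26.
Household 4: others sum to 75; max(0, 82 - 75) = 7.
Household 5: others sum to 77; max(0, 82 - 77) = 5.
Total collected = 21 + 23 + 26 + 7 + 5 = 82.

82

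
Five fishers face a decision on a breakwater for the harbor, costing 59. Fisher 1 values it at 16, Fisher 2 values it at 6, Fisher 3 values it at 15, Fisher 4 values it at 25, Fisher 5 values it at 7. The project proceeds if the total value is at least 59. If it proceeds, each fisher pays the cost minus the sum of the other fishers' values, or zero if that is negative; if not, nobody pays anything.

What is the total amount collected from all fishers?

26

Total value 69 ≥ cost 59, so it is built.
Fisher 1: others sum to 53; max(0, 59 - 53) = 6.
Fisher 2: others sum to 63; max(0, 59 - 63) = 0.
Fisher 3: others sum to 54; max(0, 59 - 54) = 5.
Fisher 4: others sum to 44; max(0, 59 - 44) = 15.
Fisher 5: others sum to 62; max(0, 59 - 62) = 0.
Total collected = 6 + 0 + 5 + 15 + 0 = 26.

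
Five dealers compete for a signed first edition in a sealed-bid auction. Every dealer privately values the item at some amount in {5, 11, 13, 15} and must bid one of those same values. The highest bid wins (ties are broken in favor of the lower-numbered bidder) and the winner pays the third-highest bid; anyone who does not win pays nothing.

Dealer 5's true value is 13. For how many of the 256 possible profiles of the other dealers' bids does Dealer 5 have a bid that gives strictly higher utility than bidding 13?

32

Others bid (5, 5, 5, 13): truth gives 0; bid 15 gives 8 > 0. Violating.
Others bid (5, 5, 11, 13): truth gives 0; bid 15 gives 2 > 0. Violating.
Others bid (5, 5, 13, 5): truth gives 0; bid 15 gives 8 > 0. Violating.
Others bid (5, 5, 13, 11): truth gives 0; bid 15 gives 2 > 0. Violating.
Others bid (5, 5, 5, 5): truth gives 8; no alternative beats it.
Others bid (5, 5, 5, 11): truth gives 8; no alternative beats it.
(Checking all 256 profiles: 32 have a profitable deviation, 224 do not.)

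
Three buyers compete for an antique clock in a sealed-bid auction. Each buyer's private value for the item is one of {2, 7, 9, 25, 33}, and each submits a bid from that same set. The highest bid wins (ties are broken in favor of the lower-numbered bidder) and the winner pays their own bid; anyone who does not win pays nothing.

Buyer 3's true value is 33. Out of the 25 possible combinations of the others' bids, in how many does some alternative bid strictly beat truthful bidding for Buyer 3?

9

Others bid (2, 2): truth gives 0; bid 7 gives 26 > 0. Violating.
Others bid (2, 7): truth gives 0; bid 9 gives 24 > 0. Violating.
Others bid (2, 9): truth gives 0; bid 25 gives 8 > 0. Violating.
Others bid (7, 2): truth gives 0; bid 9 gives 24 > 0. Violating.
Others bid (2, 25): truth gives 0; no alternative beats it.
Others bid (2, 33): truth gives 0; no alternative beats it.
(Checking all 25 profiles: 9 have a profitable deviation, 16 do not.)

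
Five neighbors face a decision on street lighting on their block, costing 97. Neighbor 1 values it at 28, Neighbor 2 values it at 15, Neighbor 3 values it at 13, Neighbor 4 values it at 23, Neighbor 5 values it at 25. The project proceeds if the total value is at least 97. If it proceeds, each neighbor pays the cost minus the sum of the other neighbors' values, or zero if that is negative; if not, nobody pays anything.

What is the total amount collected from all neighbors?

69

Total value 104 ≥ cost 97, so it is built.
Neighbor 1: others sum to 76; max(0, 97 - 76) = 21.
Neighbor 2: others sum to 89; max(0, 97 - 89) = 8.
Neighbor 3: others sum to 91; max(0, 97 - 91) = 6.
Neighbor 4: others sum to 81; max(0, 97 - 81) = 16.
Neighbor 5: others sum to 79; max(0, 97 - 79) = 18.
Total collected = 21 + 8 + 6 + 16 + 18 = 69.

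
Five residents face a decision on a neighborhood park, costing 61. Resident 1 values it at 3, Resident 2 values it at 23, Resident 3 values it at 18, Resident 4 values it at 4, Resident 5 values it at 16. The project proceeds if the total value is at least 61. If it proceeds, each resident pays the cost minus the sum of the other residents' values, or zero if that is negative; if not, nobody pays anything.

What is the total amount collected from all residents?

Total value 64 ≥ cost 61, so it is built.
Resident 1: others sum to 61; max(0, 61 - 61) = 0.
Resident 2: others sum to 41; max(0, 61 - 41) = 20.
Resident 3: others sum to 46; max(0, 61 - 46) = 15.
Resident 4: others sum to 60; max(0, 61 - 60) = 1.
Resident 5: others sum to 48; max(0, 61 - 48) = 13.
Total collected = 0 + 20 + 15 + 1 + 13 = 49.

49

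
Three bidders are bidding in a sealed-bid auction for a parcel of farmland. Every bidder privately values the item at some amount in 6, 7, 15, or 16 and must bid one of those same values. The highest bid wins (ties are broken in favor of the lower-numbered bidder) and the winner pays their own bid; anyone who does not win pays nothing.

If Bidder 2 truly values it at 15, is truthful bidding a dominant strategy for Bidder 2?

No

Consider the case where Bidder 1 bids 6 and Bidder 3 bids 6.
Truthful bid 15: wins, pays 15, utility 15 - 15 = 0.
Bid 7 instead: wins, pays 7, utility 15 - 7 = 8.
Since 8 > 0, bidding 7 is strictly better here, so truthful bidding is not dominant.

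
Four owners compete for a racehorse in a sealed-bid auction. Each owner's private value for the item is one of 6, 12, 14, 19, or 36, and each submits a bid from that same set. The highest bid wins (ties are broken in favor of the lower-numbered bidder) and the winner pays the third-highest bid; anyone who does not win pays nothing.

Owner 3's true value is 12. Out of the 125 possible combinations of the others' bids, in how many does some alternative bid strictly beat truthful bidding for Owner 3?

9

Others bid (6, 6, 14): truth gives 0; bid 14 gives 6 > 0. Violating.
Others bid (6, 6, 19): truth gives 0; bid 19 gives 6 > 0. Violating.
Others bid (6, 6, 36): truth gives 0; bid 36 gives 6 > 0. Violating.
Others bid (6, 12, 6): truth gives 0; bid 14 gives 6 > 0. Violating.
Others bid (6, 6, 6): truth gives 6; no alternative beats it.
Others bid (6, 6, 12): truth gives 6; no alternative beats it.
(Checking all 125 profiles: 9 have a profitable deviation, 116 do not.)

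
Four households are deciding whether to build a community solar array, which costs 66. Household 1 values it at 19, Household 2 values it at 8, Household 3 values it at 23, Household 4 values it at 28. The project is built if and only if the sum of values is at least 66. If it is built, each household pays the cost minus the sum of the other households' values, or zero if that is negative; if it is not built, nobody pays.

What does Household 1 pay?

7

Total value 78 ≥ cost 66, so the project is built.
The other households' values sum to 59.
Cost minus that sum is 66 - 59 = 7.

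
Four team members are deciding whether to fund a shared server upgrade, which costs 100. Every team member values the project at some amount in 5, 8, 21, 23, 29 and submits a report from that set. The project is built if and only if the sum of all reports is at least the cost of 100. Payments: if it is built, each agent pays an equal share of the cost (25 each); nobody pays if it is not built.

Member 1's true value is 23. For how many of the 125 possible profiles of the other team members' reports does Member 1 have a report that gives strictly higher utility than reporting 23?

7

Others report (21, 29, 29): truth gives -2; report 5 gives 0 > -2. Violating.
Others report (23, 29, 29): truth gives -2; report 5 gives 0 > -2. Violating.
Others report (29, 21, 29): truth gives -2; report 5 gives 0 > -2. Violating.
Others report (29, 23, 29): truth gives -2; report 5 gives 0 > -2. Violating.
Others report (5, 5, 5): truth gives 0; no alternative beats it.
Others report (5, 5, 8): truth gives 0; no alternative beats it.
(Checking all 125 profiles: 7 have a profitable deviation, 118 do not.)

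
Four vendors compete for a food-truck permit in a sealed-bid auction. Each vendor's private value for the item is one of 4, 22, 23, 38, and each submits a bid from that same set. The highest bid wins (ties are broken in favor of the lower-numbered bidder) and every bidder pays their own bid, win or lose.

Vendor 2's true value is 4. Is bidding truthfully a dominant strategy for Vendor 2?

Check each profile of the others' bids and compare truth against every alternative bid.
Others bid (4, 4, 38): truth gives -4, best alternative gives -22.
Others bid (4, 22, 38): truth gives -4, best alternative gives -22.
Others bid (4, 23, 38): truth gives -4, best alternative gives -22.
Others bid (4, 38, 4): truth gives -4, best alternative gives -22.
Others bid (4, 38, 22): truth gives -4, best alternative gives -22.
Others bid (4, 38, 23): truth gives -4, best alternative gives -22.
(Remaining 58 profiles checked similarly; truth is weakly best in each.)
In every case the truthful bid is at least as good as any alternative, so it is a dominant strategy.

Yes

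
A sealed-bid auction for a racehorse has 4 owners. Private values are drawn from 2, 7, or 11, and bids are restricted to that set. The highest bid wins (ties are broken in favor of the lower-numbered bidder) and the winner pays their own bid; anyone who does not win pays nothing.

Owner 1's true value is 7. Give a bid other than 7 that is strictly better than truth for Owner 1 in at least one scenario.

Suppose Owner 2 bids 2, Owner 3 bids 2 and Owner 4 bids 2.
Bid 7: wins, pays 7, utility 7 - 7 = 0.
Bid 2: wins, pays 2, utility 7 - 2 = 5.
So bidding 2 beats truth here (5 > 0).

2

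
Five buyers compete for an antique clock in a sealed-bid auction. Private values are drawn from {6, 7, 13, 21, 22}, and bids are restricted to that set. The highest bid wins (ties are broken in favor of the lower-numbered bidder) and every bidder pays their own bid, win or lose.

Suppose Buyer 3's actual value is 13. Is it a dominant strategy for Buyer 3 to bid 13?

No

Consider the case where Buyer 1 bids 6, Buyer 2 bids 6, Buyer 4 bids 6 and Buyer 5 bids 6.
Truthful bid 13: wins, pays 13, utility 13 - 13 = 0.
Bid 7 instead: wins, pays 7, utility 13 - 7 = 6.
Since 6 > 0, bidding 7 is strictly better here, so truthful bidding is not dominant.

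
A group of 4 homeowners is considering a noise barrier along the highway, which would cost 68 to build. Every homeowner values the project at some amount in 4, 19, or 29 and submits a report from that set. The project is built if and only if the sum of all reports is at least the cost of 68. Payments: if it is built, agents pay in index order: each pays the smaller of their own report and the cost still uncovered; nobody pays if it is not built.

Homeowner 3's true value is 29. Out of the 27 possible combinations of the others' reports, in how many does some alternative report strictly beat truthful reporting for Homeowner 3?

Others report (4, 19, 29): truth gives 0; report 19 gives 10 > 0. Violating.
Others report (4, 29, 19): truth gives 0; report 19 gives 10 > 0. Violating.
Others report (4, 29, 29): truth gives 0; report 19 gives 10 > 0. Violating.
Others report (19, 4, 29): truth gives 0; report 19 gives 10 > 0. Violating.
Others report (4, 4, 4): truth gives 0; no alternative beats it.
Others report (4, 4, 19): truth gives 0; no alternative beats it.
(Checking all 27 profiles: 16 have a profitable deviation, 11 do not.)

16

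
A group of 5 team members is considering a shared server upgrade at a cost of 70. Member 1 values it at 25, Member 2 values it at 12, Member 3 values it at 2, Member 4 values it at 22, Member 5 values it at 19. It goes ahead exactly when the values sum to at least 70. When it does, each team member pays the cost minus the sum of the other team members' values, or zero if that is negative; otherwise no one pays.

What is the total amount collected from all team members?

Total value 80 ≥ cost 70, so it is built.
Member 1: others sum to 55; max(0, 70 - 55) = 15.
Member 2: others sum to 68; max(0, 70 - 68) = 2.
Member 3: others sum to 78; max(0, 70 - 78) = 0.
Member 4: others sum to 58; max(0, 70 - 58) = 12.
Member 5: others sum to 61; max(0, 70 - 61) = 9.
Total collected = 15 + 2 + 0 + 12 + 9 = 38.

38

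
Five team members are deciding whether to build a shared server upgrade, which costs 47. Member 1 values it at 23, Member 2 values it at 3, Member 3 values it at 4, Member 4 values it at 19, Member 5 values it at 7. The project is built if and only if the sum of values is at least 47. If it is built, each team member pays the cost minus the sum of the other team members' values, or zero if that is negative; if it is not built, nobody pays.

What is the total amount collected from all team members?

24

Total value 56 ≥ cost 47, so it is built.
Member 1: others sum to 33; max(0, 47 - 33) = 14.
Member 2: others sum to 53; max(0, 47 - 53) = 0.
Member 3: others sum to 52; max(0, 47 - 52) = 0.
Member 4: others sum to 37; max(0, 47 - 37) = 10.
Member 5: others sum to 49; max(0, 47 - 49) = 0.
Total collected = 14 + 0 + 0 + 10 + 0 = 24.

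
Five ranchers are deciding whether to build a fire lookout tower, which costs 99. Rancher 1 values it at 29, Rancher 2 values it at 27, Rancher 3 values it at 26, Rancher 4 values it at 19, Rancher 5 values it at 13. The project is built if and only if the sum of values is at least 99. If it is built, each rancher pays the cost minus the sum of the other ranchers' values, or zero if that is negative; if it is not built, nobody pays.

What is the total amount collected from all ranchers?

Total value 114 ≥ cost 99, so it is built.
Rancher 1: others sum to 85; max(0, 99 - 85) = 14.
Rancher 2: others sum to 87; max(0, 99 - 87) = 12.
Rancher 3: others sum to 88; max(0, 99 - 88) = 11.
Rancher 4: others sum to 95; max(0, 99 - 95) = 4.
Rancher 5: others sum to 101; max(0, 99 - 101) = 0.
Total collected = 14 + 12 + 11 + 4 + 0 = 41.

41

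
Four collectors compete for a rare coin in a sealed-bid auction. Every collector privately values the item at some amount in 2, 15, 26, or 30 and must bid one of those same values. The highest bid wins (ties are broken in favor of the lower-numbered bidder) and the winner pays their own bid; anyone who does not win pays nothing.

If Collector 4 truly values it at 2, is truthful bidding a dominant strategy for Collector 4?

Check each profile of the others' bids and compare truth against every alternative bid.
Others bid (2, 2, 2): truth gives 0, best alternative gives -13.
Others bid (2, 2, 15): truth gives 0, best alternative gives 0.
Others bid (2, 2, 26): truth gives 0, best alternative gives 0.
Others bid (2, 2, 30): truth gives 0, best alternative gives 0.
Others bid (2, 15, 2): truth gives 0, best alternative gives 0.
Others bid (2, 15, 15): truth gives 0, best alternative gives 0.
(Remaining 58 profiles checked similarly; truth is weakly best in each.)
In every case the truthful bid is at least as good as any alternative, so it is a dominant strategy.

Yes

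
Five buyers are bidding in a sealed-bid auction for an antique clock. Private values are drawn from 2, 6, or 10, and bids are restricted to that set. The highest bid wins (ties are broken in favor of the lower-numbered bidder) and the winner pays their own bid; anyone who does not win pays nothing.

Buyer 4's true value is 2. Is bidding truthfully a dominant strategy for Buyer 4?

Check each profile of the others' bids and compare truth against every alternative bid.
Others bid (2, 2, 2, 2): truth gives 0, best alternative gives -4.
Others bid (2, 2, 2, 6): truth gives 0, best alternative gives -4.
Others bid (2, 2, 2, 10): truth gives 0, best alternative gives 0.
Others bid (2, 2, 6, 2): truth gives 0, best alternative gives 0.
Others bid (2, 2, 6, 6): truth gives 0, best alternative gives 0.
Others bid (2, 2, 6, 10): truth gives 0, best alternative gives 0.
(Remaining 75 profiles checked similarly; truth is weakly best in each.)
In every case the truthful bid is at least as good as any alternative, so it is a dominant strategy.

Yes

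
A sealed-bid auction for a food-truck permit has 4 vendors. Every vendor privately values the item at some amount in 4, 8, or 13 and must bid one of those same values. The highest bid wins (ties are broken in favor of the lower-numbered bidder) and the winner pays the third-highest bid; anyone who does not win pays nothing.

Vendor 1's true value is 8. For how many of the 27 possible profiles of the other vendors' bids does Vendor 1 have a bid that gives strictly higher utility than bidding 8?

Others bid (4, 4, 13): truth gives 0; bid 13 gives 4 > 0. Violating.
Others bid (4, 13, 4): truth gives 0; bid 13 gives 4 > 0. Violating.
Others bid (13, 4, 4): truth gives 0; bid 13 gives 4 > 0. Violating.
Others bid (4, 4, 4): truth gives 4; no alternative beats it.
Others bid (4, 4, 8): truth gives 4; no alternative beats it.
(Checking all 27 profiles: 3 have a profitable deviation, 24 do not.)

3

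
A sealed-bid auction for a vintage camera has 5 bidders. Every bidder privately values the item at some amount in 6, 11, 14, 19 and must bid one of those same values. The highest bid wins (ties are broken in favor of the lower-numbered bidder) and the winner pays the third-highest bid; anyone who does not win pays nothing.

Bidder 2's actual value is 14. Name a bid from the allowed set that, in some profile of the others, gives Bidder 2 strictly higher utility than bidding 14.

19

Suppose Bidder 1 bids 6, Bidder 3 bids 6, Bidder 4 bids 6 and Bidder 5 bids 19.
Bid 14: loses, pays 0, utility 0.
Bid 19: wins, pays 6, utility 14 - 6 = 8.
So bidding 19 beats truth here (8 > 0).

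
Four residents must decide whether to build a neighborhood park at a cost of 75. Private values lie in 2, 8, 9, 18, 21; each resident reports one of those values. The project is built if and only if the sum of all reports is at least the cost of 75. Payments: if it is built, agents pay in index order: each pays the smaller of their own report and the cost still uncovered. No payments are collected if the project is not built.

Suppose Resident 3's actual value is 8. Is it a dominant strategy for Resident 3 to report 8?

Yes

Check each profile of the others' reports and compare truth against every alternative report.
Others report (2, 2, 2): truth gives 0, best alternative gives 0.
Others report (2, 2, 8): truth gives 0, best alternative gives 0.
Others report (2, 2, 9): truth gives 0, best alternative gives 0.
Others report (2, 2, 18): truth gives 0, best alternative gives 0.
Others report (2, 2, 21): truth gives 0, best alternative gives 0.
Others report (2, 8, 2): truth gives 0, best alternative gives 0.
(Remaining 119 profiles checked similarly; truth is weakly best in each.)
In every case the truthful report is at least as good as any alternative, so it is a dominant strategy.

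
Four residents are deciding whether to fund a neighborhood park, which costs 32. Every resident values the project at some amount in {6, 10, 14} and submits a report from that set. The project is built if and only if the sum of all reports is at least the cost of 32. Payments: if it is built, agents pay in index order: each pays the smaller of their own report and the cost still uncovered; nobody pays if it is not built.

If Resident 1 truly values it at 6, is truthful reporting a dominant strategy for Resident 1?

Yes

Check each profile of the others' reports and compare truth against every alternative report.
Others report (6, 6, 10): truth gives 0, best alternative gives -4.
Others report (6, 6, 14): truth gives 0, best alternative gives -4.
Others report (6, 10, 6): truth gives 0, best alternative gives -4.
Others report (6, 10, 10): truth gives 0, best alternative gives -4.
Others report (6, 10, 14): truth gives 0, best alternative gives -4.
Others report (6, 14, 6): truth gives 0, best alternative gives -4.
(Remaining 21 profiles checked similarly; truth is weakly best in each.)
In every case the truthful report is at least as good as any alternative, so it is a dominant strategy.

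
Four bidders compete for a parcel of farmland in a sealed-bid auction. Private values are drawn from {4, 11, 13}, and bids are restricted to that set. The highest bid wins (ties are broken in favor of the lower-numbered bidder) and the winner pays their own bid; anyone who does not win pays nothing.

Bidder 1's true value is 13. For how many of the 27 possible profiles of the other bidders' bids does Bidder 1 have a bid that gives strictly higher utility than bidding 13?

Others bid (4, 4, 4): truth gives 0; bid 4 gives 9 > 0. Violating.
Others bid (4, 4, 11): truth gives 0; bid 11 gives 2 > 0. Violating.
Others bid (4, 11, 4): truth gives 0; bid 11 gives 2 > 0. Violating.
Others bid (4, 11, 11): truth gives 0; bid 11 gives 2 > 0. Violating.
Others bid (4, 4, 13): truth gives 0; no alternative beats it.
Others bid (4, 11, 13): truth gives 0; no alternative beats it.
(Checking all 27 profiles: 8 have a profitable deviation, 19 do not.)

8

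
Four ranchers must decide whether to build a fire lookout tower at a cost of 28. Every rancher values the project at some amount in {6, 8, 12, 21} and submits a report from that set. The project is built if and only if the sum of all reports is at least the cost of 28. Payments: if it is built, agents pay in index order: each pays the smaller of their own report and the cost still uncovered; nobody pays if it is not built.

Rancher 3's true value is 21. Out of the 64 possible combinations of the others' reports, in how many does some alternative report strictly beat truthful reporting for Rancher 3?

Others report (6, 6, 6): truth gives 5; report 12 gives 9 > 5. Violating.
Others report (6, 6, 8): truth gives 5; report 8 gives 13 > 5. Violating.
Others report (6, 6, 12): truth gives 5; report 6 gives 15 > 5. Violating.
Others report (6, 6, 21): truth gives 5; report 6 gives 15 > 5. Violating.
Others report (6, 21, 6): truth gives 20; no alternative beats it.
Others report (6, 21, 8): truth gives 20; no alternative beats it.
(Checking all 64 profiles: 32 have a profitable deviation, 32 do not.)

32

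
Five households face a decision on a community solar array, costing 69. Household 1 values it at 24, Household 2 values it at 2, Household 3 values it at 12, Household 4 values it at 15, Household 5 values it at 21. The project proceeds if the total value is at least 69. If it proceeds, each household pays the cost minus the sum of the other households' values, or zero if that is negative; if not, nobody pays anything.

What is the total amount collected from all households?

52

Total value 74 ≥ cost 69, so it is built.
Household 1: others sum to 50; max(0, 69 - 50) = 19.
Household 2: others sum to 72; max(0, 69 - 72) = 0.
Household 3: others sum to 62; max(0, 69 - 62) = 7.
Household 4: others sum to 59; max(0, 69 - 59) = 10.
Household 5: others sum to 53; max(0, 69 - 53) = 16.
Total collected = 19 + 0 + 7 + 10 + 16 = 52.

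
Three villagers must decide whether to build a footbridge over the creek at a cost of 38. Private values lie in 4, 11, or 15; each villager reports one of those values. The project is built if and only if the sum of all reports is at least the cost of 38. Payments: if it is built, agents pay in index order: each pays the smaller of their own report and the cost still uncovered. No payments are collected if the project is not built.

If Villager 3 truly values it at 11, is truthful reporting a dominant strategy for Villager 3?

Yes

Check each profile of the others' reports and compare truth against every alternative report.
Others report (15, 15): truth gives 3, best alternative gives 3.
Others report (4, 4): truth gives 0, best alternative gives 0.
Others report (4, 11): truth gives 0, best alternative gives 0.
Others report (4, 15): truth gives 0, best alternative gives 0.
Others report (11, 4): truth gives 0, best alternative gives 0.
Others report (11, 11): truth gives 0, best alternative gives 0.
(Remaining 3 profiles checked similarly; truth is weakly best in each.)
In every case the truthful report is at least as good as any alternative, so it is a dominant strategy.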